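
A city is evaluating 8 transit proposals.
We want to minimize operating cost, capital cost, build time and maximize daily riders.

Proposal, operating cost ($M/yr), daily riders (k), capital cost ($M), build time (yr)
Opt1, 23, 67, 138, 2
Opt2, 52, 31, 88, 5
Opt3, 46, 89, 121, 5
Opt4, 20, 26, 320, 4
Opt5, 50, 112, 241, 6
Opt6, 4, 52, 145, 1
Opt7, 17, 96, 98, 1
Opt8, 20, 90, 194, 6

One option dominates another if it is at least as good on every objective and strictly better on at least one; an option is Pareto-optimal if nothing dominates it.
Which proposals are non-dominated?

Opt1: dominated by Opt7 (operating cost 17≤23, daily riders 96≥67, capital cost 98≤138, build time 1≤2).
Opt2: not dominated (best capital cost).
Opt3: dominated by Opt7 (operating cost 17≤46, daily riders 96≥89, capital cost 98≤121, build time 1≤5).
Opt4: dominated by Opt6 (operating cost 4≤20, daily riders 52≥26, capital cost 145≤320, build time 1≤4).
Opt5: not dominated (best daily riders).
Opt6: not dominated (best operating cost).
Opt7: not dominated.
Opt8: dominated by Opt7 (operating cost 17≤20, daily riders 96≥90, capital cost 98≤194, build time 1≤6).

Opt2, Opt5, Opt6, Opt7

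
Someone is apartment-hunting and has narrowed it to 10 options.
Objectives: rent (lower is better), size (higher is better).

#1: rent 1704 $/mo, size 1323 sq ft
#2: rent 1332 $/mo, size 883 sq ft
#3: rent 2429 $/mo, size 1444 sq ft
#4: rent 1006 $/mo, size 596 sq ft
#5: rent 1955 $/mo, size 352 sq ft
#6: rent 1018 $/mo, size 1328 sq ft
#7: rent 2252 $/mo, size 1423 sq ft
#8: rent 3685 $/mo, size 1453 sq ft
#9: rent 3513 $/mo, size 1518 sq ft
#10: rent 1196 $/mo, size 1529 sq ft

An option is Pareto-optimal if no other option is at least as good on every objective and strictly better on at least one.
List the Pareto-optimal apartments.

#4, #6, #10

#1: dominated by #6 (rent 1018≤1704, size 1328≥1323).
#2: dominated by #6 (rent 1018≤1332, size 1328≥883).
#3: dominated by #10 (rent 1196≤2429, size 1529≥1444).
#4: not dominated (best rent).
#5: dominated by #1 (rent 1704≤1955, size 1323≥352).
#6: not dominated.
#7: dominated by #10 (rent 1196≤2252, size 1529≥1423).
#8: dominated by #9 (rent 3513≤3685, size 1518≥1453).
#9: dominated by #10 (rent 1196≤3513, size 1529≥1518).
#10: not dominated (best size).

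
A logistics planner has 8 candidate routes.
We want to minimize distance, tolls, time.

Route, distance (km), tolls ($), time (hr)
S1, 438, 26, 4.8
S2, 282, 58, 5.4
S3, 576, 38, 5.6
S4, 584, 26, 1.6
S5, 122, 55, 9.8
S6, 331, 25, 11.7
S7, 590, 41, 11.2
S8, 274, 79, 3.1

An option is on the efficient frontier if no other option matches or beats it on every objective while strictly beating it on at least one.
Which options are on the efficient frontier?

S1: not dominated.
S2: not dominated.
S3: dominated by S1 (distance 438≤576, tolls 26≤38, time 4.8≤5.6).
S4: not dominated (best time).
S5: not dominated (best distance).
S6: not dominated (best tolls).
S7: dominated by S1 (distance 438≤590, tolls 26≤41, time 4.8≤11.2).
S8: not dominated.

S1, S2, S4, S5, S6, S8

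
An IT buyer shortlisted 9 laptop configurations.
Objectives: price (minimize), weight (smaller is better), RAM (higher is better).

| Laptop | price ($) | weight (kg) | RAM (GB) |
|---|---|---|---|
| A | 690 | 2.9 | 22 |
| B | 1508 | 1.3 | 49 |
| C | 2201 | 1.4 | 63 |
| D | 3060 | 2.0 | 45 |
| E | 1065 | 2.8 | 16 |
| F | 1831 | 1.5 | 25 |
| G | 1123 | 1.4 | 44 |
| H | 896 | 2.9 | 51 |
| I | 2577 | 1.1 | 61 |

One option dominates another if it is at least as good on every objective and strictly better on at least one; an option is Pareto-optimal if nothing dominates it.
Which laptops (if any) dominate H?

none

A: worse on RAM (22 vs 51).
B: worse on price (1508 vs 896).
C: worse on price (2201 vs 896).
D: worse on price (3060 vs 896).
E: worse on price (1065 vs 896).
F: worse on price (1831 vs 896).
G: worse on price (1123 vs 896).
I: worse on price (2577 vs 896).
No option dominates H.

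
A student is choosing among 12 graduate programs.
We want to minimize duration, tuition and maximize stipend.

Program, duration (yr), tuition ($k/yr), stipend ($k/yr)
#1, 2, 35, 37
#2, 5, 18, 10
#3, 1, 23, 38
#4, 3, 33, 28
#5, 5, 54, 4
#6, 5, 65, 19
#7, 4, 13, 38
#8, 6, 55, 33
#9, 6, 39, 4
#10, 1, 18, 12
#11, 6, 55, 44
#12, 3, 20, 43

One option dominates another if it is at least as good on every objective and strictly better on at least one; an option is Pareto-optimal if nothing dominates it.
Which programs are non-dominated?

#3, #7, #10, #11, #12

#1: dominated by #3 (duration 1≤2, tuition 23≤35, stipend 38≥37).
#2: dominated by #7 (duration 4≤5, tuition 13≤18, stipend 38≥10).
#3: not dominated.
#4: dominated by #3 (duration 1≤3, tuition 23≤33, stipend 38≥28).
#5: dominated by #1 (duration 2≤5, tuition 35≤54, stipend 37≥4).
#6: dominated by #1 (duration 2≤5, tuition 35≤65, stipend 37≥19).
#7: not dominated (best tuition).
#8: dominated by #1 (duration 2≤6, tuition 35≤55, stipend 37≥33).
#9: dominated by #1 (duration 2≤6, tuition 35≤39, stipend 37≥4).
#10: not dominated.
#11: not dominated (best stipend).
#12: not dominated.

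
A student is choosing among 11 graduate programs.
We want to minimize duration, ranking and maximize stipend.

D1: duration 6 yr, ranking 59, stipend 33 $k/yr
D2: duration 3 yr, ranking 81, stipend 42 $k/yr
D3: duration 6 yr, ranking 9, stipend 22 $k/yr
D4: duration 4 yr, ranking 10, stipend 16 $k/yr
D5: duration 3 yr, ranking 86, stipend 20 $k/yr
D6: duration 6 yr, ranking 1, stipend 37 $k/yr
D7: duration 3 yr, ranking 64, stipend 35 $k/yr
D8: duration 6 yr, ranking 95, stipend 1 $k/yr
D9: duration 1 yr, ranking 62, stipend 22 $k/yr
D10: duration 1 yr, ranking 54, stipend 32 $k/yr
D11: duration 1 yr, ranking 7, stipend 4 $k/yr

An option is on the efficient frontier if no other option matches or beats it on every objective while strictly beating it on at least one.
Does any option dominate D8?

Yes

D1 vs D8: duration 6≤6, ranking 59≤95, stipend 33≥1 — D1 is at least as good on every objective and strictly better on at least one, so D1 dominates D8.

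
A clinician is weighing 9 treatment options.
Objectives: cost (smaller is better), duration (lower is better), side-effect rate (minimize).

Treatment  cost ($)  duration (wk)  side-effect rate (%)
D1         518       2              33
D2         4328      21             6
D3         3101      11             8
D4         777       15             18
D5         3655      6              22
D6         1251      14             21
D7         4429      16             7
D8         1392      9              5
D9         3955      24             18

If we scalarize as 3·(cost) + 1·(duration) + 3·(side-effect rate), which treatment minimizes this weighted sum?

D1: 3·518 + 1·2 + 3·33 = 1655
D2: 3·4328 + 1·21 + 3·6 = 13023
D3: 3·3101 + 1·11 + 3·8 = 9338
D4: 3·777 + 1·15 + 3·18 = 2400
D5: 3·3655 + 1·6 + 3·22 = 11037
D6: 3·1251 + 1·14 + 3·21 = 3830
D7: 3·4429 + 1·16 + 3·7 = 13324
D8: 3·1392 + 1·9 + 3·5 = 4200
D9: 3·3955 + 1·24 + 3·18 = 11943
Lowest: D1 at 1655.

D1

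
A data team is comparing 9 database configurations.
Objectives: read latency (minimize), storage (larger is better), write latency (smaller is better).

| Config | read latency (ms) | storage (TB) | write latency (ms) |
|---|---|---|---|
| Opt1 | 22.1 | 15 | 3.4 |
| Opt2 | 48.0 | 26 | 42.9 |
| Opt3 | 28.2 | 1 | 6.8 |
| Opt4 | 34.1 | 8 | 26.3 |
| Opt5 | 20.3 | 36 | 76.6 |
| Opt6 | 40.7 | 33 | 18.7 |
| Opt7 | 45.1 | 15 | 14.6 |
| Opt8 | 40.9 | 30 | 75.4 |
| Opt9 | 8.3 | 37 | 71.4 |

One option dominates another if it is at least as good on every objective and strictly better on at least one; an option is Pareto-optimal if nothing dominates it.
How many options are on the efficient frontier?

Opt1: not dominated (best write latency).
Opt2: dominated by Opt6 (read latency 40.7≤48.0, storage 33≥26, write latency 18.7≤42.9).
Opt3: dominated by Opt1 (read latency 22.1≤28.2, storage 15≥1, write latency 3.4≤6.8).
Opt4: dominated by Opt1 (read latency 22.1≤34.1, storage 15≥8, write latency 3.4≤26.3).
Opt5: dominated by Opt9 (read latency 8.3≤20.3, storage 37≥36, write latency 71.4≤76.6).
Opt6: not dominated.
Opt7: dominated by Opt1 (read latency 22.1≤45.1, storage 15≥15, write latency 3.4≤14.6).
Opt8: dominated by Opt6 (read latency 40.7≤40.9, storage 33≥30, write latency 18.7≤75.4).
Opt9: not dominated (best read latency).
Pareto-optimal: Opt1, Opt6, Opt9 → 3.

3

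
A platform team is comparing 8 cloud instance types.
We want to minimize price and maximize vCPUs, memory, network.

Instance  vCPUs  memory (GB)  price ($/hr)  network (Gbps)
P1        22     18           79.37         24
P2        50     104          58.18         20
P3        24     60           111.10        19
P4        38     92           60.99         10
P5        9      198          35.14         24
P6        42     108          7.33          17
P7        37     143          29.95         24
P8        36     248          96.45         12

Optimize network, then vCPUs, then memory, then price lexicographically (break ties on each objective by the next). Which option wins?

First maximize network: best is 24, kept {P1, P5, P7}.
Then maximize vCPUs: best is 37, kept {P7}.

P7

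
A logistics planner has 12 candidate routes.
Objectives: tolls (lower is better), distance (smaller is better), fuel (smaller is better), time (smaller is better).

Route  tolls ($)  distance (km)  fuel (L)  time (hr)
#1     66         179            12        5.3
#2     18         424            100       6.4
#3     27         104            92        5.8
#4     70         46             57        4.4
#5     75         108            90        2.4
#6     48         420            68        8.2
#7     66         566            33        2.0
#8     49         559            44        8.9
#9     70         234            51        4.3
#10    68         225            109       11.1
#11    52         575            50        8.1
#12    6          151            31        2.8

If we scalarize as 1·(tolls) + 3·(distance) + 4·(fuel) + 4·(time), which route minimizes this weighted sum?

#1: 1·66 + 3·179 + 4·12 + 4·5.3 = 672.2
#2: 1·18 + 3·424 + 4·100 + 4·6.4 = 1715.6
#3: 1·27 + 3·104 + 4·92 + 4·5.8 = 730.2
#4: 1·70 + 3·46 + 4·57 + 4·4.4 = 453.6
#5: 1·75 + 3·108 + 4·90 + 4·2.4 = 768.6
#6: 1·48 + 3·420 + 4·68 + 4·8.2 = 1612.8
#7: 1·66 + 3·566 + 4·33 + 4·2.0 = 1904.0
#8: 1·49 + 3·559 + 4·44 + 4·8.9 = 1937.6
#9: 1·70 + 3·234 + 4·51 + 4·4.3 = 993.2
#10: 1·68 + 3·225 + 4·109 + 4·11.1 = 1223.4
#11: 1·52 + 3·575 + 4·50 + 4·8.1 = 2009.4
#12: 1·6 + 3·151 + 4·31 + 4·2.8 = 594.2
Lowest: #4 at 453.6.

#4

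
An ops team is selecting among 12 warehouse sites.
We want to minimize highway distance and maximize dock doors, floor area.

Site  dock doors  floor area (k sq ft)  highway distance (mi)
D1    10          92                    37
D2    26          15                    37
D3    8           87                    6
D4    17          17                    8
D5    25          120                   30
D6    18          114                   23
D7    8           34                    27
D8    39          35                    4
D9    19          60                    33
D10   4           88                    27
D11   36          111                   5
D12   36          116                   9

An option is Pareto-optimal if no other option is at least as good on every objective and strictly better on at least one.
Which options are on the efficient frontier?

D1: dominated by D5 (dock doors 25≥10, floor area 120≥92, highway distance 30≤37).
D2: dominated by D8 (dock doors 39≥26, floor area 35≥15, highway distance 4≤37).
D3: dominated by D11 (dock doors 36≥8, floor area 111≥87, highway distance 5≤6).
D4: dominated by D8 (dock doors 39≥17, floor area 35≥17, highway distance 4≤8).
D5: not dominated (best floor area).
D6: dominated by D12 (dock doors 36≥18, floor area 116≥114, highway distance 9≤23).
D7: dominated by D3 (dock doors 8≥8, floor area 87≥34, highway distance 6≤27).
D8: not dominated (best dock doors).
D9: dominated by D5 (dock doors 25≥19, floor area 120≥60, highway distance 30≤33).
D10: dominated by D6 (dock doors 18≥4, floor area 114≥88, highway distance 23≤27).
D11: not dominated.
D12: not dominated.

D5, D8, D11, D12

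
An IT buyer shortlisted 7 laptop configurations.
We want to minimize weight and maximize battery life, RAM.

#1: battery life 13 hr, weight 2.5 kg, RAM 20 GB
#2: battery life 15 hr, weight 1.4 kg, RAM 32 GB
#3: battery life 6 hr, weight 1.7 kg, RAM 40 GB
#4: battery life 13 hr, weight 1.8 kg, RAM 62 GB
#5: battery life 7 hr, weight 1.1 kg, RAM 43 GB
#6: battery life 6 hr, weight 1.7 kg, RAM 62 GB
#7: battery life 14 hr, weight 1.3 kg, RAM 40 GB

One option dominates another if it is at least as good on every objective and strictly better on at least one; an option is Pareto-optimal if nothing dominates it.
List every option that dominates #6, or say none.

#1: worse on weight (2.5 vs 1.7).
#2: worse on RAM (32 vs 62).
#3: worse on RAM (40 vs 62).
#4: worse on weight (1.8 vs 1.7).
#5: worse on RAM (43 vs 62).
#7: worse on RAM (40 vs 62).
No option dominates #6.

none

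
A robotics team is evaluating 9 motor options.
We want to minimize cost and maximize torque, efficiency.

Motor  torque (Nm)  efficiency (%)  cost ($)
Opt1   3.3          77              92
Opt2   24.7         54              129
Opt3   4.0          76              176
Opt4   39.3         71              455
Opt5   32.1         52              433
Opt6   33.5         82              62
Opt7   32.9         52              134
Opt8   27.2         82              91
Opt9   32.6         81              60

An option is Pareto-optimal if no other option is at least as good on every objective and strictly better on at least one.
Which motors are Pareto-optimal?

Opt4, Opt6, Opt9

Opt1: dominated by Opt6 (torque 33.5≥3.3, efficiency 82≥77, cost 62≤92).
Opt2: dominated by Opt6 (torque 33.5≥24.7, efficiency 82≥54, cost 62≤129).
Opt3: dominated by Opt6 (torque 33.5≥4.0, efficiency 82≥76, cost 62≤176).
Opt4: not dominated (best torque).
Opt5: dominated by Opt6 (torque 33.5≥32.1, efficiency 82≥52, cost 62≤433).
Opt6: not dominated.
Opt7: dominated by Opt6 (torque 33.5≥32.9, efficiency 82≥52, cost 62≤134).
Opt8: dominated by Opt6 (torque 33.5≥27.2, efficiency 82≥82, cost 62≤91).
Opt9: not dominated (best cost).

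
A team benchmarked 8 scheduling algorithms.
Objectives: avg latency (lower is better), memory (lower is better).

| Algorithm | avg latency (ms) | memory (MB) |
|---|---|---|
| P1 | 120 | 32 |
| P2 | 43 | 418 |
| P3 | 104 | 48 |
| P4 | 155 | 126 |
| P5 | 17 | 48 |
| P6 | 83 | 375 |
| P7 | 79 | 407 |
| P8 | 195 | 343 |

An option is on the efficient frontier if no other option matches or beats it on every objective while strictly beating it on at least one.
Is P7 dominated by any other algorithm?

Yes

P5 vs P7: avg latency 17≤79, memory 48≤407 — P5 is at least as good on every objective and strictly better on at least one, so P5 dominates P7.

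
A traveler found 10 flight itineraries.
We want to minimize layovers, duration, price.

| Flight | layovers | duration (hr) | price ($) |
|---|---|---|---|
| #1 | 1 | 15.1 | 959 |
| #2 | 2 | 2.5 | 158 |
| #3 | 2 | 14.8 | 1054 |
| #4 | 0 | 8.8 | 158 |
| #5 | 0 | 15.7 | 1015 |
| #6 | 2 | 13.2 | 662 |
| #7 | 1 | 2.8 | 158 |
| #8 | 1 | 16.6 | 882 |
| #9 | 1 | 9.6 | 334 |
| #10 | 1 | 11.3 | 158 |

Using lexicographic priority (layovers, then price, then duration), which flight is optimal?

First minimize layovers: best is 0, kept {#4, #5}.
Then minimize price: best is 158, kept {#4}.

#4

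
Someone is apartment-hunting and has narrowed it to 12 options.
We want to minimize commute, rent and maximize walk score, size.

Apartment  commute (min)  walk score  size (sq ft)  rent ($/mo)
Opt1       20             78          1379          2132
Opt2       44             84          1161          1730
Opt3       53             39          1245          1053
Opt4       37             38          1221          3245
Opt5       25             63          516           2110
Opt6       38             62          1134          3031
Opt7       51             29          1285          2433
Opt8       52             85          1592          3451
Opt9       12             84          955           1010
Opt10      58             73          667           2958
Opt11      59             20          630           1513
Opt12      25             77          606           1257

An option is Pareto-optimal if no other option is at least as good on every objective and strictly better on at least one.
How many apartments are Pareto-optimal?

Opt1: not dominated.
Opt2: not dominated.
Opt3: not dominated.
Opt4: dominated by Opt1 (commute 20≤37, walk score 78≥38, size 1379≥1221, rent 2132≤3245).
Opt5: dominated by Opt9 (commute 12≤25, walk score 84≥63, size 955≥516, rent 1010≤2110).
Opt6: dominated by Opt1 (commute 20≤38, walk score 78≥62, size 1379≥1134, rent 2132≤3031).
Opt7: dominated by Opt1 (commute 20≤51, walk score 78≥29, size 1379≥1285, rent 2132≤2433).
Opt8: not dominated (best walk score).
Opt9: not dominated (best commute).
Opt10: dominated by Opt1 (commute 20≤58, walk score 78≥73, size 1379≥667, rent 2132≤2958).
Opt11: dominated by Opt3 (commute 53≤59, walk score 39≥20, size 1245≥630, rent 1053≤1513).
Opt12: dominated by Opt9 (commute 12≤25, walk score 84≥77, size 955≥606, rent 1010≤1257).
Pareto-optimal: Opt1, Opt2, Opt3, Opt8, Opt9 → 5.

5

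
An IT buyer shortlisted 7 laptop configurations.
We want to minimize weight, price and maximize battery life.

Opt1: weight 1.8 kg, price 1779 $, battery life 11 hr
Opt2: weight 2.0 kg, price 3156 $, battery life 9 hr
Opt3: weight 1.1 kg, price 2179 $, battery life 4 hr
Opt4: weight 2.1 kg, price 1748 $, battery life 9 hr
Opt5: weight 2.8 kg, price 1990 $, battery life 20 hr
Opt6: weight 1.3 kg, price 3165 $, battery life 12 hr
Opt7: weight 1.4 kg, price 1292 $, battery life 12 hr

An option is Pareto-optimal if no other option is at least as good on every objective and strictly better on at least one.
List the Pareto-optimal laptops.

Opt1: dominated by Opt7 (weight 1.4≤1.8, price 1292≤1779, battery life 12≥11).
Opt2: dominated by Opt1 (weight 1.8≤2.0, price 1779≤3156, battery life 11≥9).
Opt3: not dominated (best weight).
Opt4: dominated by Opt7 (weight 1.4≤2.1, price 1292≤1748, battery life 12≥9).
Opt5: not dominated (best battery life).
Opt6: not dominated.
Opt7: not dominated (best price).

Opt3, Opt5, Opt6, Opt7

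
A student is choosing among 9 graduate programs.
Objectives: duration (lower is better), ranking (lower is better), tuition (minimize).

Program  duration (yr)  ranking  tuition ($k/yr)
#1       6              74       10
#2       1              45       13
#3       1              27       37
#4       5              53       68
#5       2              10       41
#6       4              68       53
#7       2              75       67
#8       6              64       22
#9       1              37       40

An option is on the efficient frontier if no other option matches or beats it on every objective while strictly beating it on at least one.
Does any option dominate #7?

Yes

#2 vs #7: duration 1≤2, ranking 45≤75, tuition 13≤67 — #2 is at least as good on every objective and strictly better on at least one, so #2 dominates #7.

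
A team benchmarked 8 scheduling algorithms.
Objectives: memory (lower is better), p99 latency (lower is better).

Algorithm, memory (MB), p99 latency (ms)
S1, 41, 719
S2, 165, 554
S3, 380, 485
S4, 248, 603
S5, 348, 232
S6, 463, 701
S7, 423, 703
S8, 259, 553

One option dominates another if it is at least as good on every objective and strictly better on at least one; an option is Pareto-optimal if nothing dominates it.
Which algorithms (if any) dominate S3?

S5: memory 348≤380, p99 latency 232≤485 — dominates S3.
Others (S1, S2, S4, S6, S7, S8) are each worse than S3 on at least one objective.

S5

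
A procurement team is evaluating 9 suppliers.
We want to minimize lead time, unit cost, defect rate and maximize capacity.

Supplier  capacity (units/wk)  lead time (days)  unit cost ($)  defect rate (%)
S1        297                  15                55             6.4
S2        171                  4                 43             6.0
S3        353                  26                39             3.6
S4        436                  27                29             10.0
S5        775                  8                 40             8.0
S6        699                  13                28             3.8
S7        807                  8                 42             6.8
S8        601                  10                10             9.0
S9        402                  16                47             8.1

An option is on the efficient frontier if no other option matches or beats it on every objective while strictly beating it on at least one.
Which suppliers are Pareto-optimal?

S2, S3, S5, S6, S7, S8

S1: dominated by S6 (capacity 699≥297, lead time 13≤15, unit cost 28≤55, defect rate 3.8≤6.4).
S2: not dominated (best lead time).
S3: not dominated (best defect rate).
S4: dominated by S6 (capacity 699≥436, lead time 13≤27, unit cost 28≤29, defect rate 3.8≤10.0).
S5: not dominated.
S6: not dominated.
S7: not dominated (best capacity).
S8: not dominated (best unit cost).
S9: dominated by S5 (capacity 775≥402, lead time 8≤16, unit cost 40≤47, defect rate 8.0≤8.1).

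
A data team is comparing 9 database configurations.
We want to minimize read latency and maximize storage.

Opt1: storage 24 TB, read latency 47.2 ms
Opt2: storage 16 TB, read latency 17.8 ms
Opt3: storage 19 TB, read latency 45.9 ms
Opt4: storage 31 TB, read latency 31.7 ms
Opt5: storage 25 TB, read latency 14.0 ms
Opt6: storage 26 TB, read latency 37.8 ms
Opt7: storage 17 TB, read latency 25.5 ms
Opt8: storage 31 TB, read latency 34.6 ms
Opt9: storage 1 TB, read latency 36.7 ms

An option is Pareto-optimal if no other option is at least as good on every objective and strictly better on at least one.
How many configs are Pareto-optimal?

Opt1: dominated by Opt4 (storage 31≥24, read latency 31.7≤47.2).
Opt2: dominated by Opt5 (storage 25≥16, read latency 14.0≤17.8).
Opt3: dominated by Opt4 (storage 31≥19, read latency 31.7≤45.9).
Opt4: not dominated.
Opt5: not dominated (best read latency).
Opt6: dominated by Opt4 (storage 31≥26, read latency 31.7≤37.8).
Opt7: dominated by Opt5 (storage 25≥17, read latency 14.0≤25.5).
Opt8: dominated by Opt4 (storage 31≥31, read latency 31.7≤34.6).
Opt9: dominated by Opt2 (storage 16≥1, read latency 17.8≤36.7).
Pareto-optimal: Opt4, Opt5 → 2.

2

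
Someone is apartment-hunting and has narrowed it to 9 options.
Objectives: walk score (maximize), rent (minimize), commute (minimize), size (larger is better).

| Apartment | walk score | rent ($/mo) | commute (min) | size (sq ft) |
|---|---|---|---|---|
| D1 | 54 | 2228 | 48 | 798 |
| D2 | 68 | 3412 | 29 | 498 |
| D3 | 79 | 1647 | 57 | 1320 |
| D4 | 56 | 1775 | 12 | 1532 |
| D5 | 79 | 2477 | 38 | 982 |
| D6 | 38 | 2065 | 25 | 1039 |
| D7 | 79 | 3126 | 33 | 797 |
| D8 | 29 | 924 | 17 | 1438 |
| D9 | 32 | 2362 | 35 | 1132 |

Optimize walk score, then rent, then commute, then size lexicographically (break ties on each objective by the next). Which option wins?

First maximize walk score: best is 79, kept {D3, D5, D7}.
Then minimize rent: best is 1647, kept {D3}.

D3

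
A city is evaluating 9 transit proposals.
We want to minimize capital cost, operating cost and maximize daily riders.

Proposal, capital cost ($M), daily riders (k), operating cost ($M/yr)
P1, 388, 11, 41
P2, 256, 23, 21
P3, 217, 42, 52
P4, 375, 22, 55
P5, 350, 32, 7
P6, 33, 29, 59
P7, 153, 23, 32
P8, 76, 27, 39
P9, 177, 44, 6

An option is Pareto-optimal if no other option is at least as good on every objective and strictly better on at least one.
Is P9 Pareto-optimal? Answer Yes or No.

Yes

P1: worse on capital cost (388 vs 177).
P2: worse on capital cost (256 vs 177).
P3: worse on capital cost (217 vs 177).
P4: worse on capital cost (375 vs 177).
P5: worse on capital cost (350 vs 177).
P6: worse on daily riders (29 vs 44).
P7: worse on daily riders (23 vs 44).
P8: worse on daily riders (27 vs 44).
No option is at least as good as P9 on every objective and strictly better on one.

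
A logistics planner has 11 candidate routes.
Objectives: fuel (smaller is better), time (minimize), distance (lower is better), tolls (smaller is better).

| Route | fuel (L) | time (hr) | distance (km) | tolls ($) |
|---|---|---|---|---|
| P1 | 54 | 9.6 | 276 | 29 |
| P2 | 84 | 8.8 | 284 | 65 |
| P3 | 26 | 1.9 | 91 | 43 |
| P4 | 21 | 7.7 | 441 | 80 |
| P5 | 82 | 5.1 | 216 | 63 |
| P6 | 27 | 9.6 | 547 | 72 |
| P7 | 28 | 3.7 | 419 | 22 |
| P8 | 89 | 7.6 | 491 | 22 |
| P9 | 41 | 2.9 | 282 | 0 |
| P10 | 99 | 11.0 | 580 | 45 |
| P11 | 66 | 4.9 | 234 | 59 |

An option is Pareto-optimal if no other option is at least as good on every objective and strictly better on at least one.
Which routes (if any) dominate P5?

P3

P3: fuel 26≤82, time 1.9≤5.1, distance 91≤216, tolls 43≤63 — dominates P5.
Others (P1, P2, P4, P6, P7, P8, P9, P10, P11) are each worse than P5 on at least one objective.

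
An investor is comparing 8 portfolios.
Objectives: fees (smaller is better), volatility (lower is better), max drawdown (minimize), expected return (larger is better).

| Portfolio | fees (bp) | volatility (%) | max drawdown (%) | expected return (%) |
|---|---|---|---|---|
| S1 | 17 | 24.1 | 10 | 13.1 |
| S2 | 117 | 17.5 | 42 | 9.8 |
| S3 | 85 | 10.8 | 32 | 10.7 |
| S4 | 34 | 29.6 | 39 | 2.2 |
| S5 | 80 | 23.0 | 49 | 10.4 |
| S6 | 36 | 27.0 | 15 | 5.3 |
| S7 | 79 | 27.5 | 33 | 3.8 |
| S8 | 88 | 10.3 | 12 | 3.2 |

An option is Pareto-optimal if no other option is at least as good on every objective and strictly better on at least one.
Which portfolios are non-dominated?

S1, S3, S5, S8

S1: not dominated (best fees).
S2: dominated by S3 (fees 85≤117, volatility 10.8≤17.5, max drawdown 32≤42, expected return 10.7≥9.8).
S3: not dominated.
S4: dominated by S1 (fees 17≤34, volatility 24.1≤29.6, max drawdown 10≤39, expected return 13.1≥2.2).
S5: not dominated.
S6: dominated by S1 (fees 17≤36, volatility 24.1≤27.0, max drawdown 10≤15, expected return 13.1≥5.3).
S7: dominated by S1 (fees 17≤79, volatility 24.1≤27.5, max drawdown 10≤33, expected return 13.1≥3.8).
S8: not dominated (best volatility).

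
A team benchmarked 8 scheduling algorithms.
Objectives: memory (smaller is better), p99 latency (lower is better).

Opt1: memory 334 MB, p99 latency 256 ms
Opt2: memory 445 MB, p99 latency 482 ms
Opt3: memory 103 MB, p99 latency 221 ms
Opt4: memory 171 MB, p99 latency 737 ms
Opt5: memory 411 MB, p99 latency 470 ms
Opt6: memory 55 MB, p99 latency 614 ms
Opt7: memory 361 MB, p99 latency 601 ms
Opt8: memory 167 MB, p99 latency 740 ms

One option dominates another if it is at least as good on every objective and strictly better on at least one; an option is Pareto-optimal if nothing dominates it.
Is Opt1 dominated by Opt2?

Opt2 vs Opt1: Opt2 is worse on memory (445 vs 334), so it does not dominate Opt1.

No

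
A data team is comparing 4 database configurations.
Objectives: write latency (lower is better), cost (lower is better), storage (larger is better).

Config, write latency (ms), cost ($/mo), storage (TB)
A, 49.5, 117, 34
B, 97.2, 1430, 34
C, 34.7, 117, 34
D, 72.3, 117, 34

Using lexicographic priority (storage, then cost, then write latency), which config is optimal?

First maximize storage: best is 34, kept {A, B, C, D}.
Then minimize cost: best is 117, kept {A, C, D}.
Then minimize write latency: best is 34.7, kept {C}.

C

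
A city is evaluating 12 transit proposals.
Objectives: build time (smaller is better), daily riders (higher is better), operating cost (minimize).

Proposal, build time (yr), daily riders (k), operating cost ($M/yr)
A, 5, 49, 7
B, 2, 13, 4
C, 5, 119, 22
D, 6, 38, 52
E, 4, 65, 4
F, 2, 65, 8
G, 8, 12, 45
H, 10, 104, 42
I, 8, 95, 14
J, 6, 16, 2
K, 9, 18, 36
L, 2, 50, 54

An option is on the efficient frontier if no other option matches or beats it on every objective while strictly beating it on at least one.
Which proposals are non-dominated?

B, C, E, F, I, J

A: dominated by E (build time 4≤5, daily riders 65≥49, operating cost 4≤7).
B: not dominated.
C: not dominated (best daily riders).
D: dominated by A (build time 5≤6, daily riders 49≥38, operating cost 7≤52).
E: not dominated.
F: not dominated.
G: dominated by A (build time 5≤8, daily riders 49≥12, operating cost 7≤45).
H: dominated by C (build time 5≤10, daily riders 119≥104, operating cost 22≤42).
I: not dominated.
J: not dominated (best operating cost).
K: dominated by A (build time 5≤9, daily riders 49≥18, operating cost 7≤36).
L: dominated by F (build time 2≤2, daily riders 65≥50, operating cost 8≤54).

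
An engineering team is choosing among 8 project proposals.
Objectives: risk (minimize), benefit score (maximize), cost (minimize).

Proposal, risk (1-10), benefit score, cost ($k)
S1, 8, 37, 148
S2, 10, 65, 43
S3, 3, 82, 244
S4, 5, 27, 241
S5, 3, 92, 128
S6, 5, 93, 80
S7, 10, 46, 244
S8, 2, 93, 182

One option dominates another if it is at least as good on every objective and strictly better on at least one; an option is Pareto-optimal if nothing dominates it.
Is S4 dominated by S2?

No

S2 vs S4: S2 is worse on risk (10 vs 5), so it does not dominate S4.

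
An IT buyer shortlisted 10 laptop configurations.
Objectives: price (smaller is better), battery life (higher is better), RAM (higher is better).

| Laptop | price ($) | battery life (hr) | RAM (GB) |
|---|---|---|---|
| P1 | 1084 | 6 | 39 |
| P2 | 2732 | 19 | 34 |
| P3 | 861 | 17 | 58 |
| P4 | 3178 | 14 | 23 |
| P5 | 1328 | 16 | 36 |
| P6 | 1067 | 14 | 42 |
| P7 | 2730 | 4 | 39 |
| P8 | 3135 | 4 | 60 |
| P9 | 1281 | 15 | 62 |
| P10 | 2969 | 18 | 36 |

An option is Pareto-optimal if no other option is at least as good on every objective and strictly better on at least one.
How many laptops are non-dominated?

P1: dominated by P3 (price 861≤1084, battery life 17≥6, RAM 58≥39).
P2: not dominated (best battery life).
P3: not dominated (best price).
P4: dominated by P2 (price 2732≤3178, battery life 19≥14, RAM 34≥23).
P5: dominated by P3 (price 861≤1328, battery life 17≥16, RAM 58≥36).
P6: dominated by P3 (price 861≤1067, battery life 17≥14, RAM 58≥42).
P7: dominated by P1 (price 1084≤2730, battery life 6≥4, RAM 39≥39).
P8: dominated by P9 (price 1281≤3135, battery life 15≥4, RAM 62≥60).
P9: not dominated (best RAM).
P10: not dominated.
Pareto-optimal: P2, P3, P9, P10 → 4.

4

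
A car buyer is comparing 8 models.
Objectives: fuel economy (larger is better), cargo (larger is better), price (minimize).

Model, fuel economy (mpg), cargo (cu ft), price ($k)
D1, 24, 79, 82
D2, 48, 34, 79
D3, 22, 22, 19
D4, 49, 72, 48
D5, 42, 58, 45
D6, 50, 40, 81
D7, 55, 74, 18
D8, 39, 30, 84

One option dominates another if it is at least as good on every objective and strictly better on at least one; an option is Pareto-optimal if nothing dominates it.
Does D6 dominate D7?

No

D6 vs D7: D6 is worse on fuel economy (50 vs 55), so it does not dominate D7.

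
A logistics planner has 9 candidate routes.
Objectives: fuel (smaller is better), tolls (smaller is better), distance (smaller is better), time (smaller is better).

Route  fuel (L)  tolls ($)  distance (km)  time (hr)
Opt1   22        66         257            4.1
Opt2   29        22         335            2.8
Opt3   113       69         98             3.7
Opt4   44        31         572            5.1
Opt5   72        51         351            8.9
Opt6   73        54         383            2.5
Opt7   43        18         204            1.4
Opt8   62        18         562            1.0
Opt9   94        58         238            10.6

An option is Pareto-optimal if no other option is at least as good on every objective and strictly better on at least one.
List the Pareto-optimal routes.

Opt1, Opt2, Opt3, Opt7, Opt8

Opt1: not dominated (best fuel).
Opt2: not dominated.
Opt3: not dominated (best distance).
Opt4: dominated by Opt2 (fuel 29≤44, tolls 22≤31, distance 335≤572, time 2.8≤5.1).
Opt5: dominated by Opt2 (fuel 29≤72, tolls 22≤51, distance 335≤351, time 2.8≤8.9).
Opt6: dominated by Opt7 (fuel 43≤73, tolls 18≤54, distance 204≤383, time 1.4≤2.5).
Opt7: not dominated.
Opt8: not dominated (best time).
Opt9: dominated by Opt7 (fuel 43≤94, tolls 18≤58, distance 204≤238, time 1.4≤10.6).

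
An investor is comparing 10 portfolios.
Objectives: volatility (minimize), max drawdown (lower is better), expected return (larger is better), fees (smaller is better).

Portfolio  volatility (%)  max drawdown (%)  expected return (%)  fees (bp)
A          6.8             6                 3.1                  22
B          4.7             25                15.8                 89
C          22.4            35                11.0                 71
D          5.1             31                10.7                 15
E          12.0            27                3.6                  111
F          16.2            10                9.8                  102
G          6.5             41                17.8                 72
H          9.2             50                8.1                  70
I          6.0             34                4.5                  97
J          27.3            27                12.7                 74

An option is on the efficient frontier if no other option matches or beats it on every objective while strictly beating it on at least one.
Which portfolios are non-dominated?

A, B, C, D, F, G, J

A: not dominated (best max drawdown).
B: not dominated (best volatility).
C: not dominated.
D: not dominated (best fees).
E: dominated by B (volatility 4.7≤12.0, max drawdown 25≤27, expected return 15.8≥3.6, fees 89≤111).
F: not dominated.
G: not dominated (best expected return).
H: dominated by D (volatility 5.1≤9.2, max drawdown 31≤50, expected return 10.7≥8.1, fees 15≤70).
I: dominated by B (volatility 4.7≤6.0, max drawdown 25≤34, expected return 15.8≥4.5, fees 89≤97).
J: not dominated.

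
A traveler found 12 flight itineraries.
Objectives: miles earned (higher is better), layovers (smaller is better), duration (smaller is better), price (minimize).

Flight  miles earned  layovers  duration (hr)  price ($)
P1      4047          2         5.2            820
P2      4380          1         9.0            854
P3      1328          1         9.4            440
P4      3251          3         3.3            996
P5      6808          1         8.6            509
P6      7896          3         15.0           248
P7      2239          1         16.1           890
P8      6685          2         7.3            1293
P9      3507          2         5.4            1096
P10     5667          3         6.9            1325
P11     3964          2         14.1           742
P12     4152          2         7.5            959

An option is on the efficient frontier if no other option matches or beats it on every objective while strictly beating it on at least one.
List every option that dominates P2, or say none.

P5: miles earned 6808≥4380, layovers 1≤1, duration 8.6≤9.0, price 509≤854 — dominates P2.
Others (P1, P3, P4, P6, P7, P8, P9, P10, P11, P12) are each worse than P2 on at least one objective.

P5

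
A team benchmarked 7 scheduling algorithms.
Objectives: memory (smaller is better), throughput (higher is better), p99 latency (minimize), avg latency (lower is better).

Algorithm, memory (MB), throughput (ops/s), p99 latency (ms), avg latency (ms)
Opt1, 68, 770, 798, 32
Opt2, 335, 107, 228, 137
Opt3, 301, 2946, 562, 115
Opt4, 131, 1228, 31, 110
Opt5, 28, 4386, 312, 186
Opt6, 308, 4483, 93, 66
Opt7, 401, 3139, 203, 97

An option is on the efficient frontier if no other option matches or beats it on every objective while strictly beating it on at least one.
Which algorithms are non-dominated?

Opt1, Opt3, Opt4, Opt5, Opt6

Opt1: not dominated (best avg latency).
Opt2: dominated by Opt4 (memory 131≤335, throughput 1228≥107, p99 latency 31≤228, avg latency 110≤137).
Opt3: not dominated.
Opt4: not dominated (best p99 latency).
Opt5: not dominated (best memory).
Opt6: not dominated (best throughput).
Opt7: dominated by Opt6 (memory 308≤401, throughput 4483≥3139, p99 latency 93≤203, avg latency 66≤97).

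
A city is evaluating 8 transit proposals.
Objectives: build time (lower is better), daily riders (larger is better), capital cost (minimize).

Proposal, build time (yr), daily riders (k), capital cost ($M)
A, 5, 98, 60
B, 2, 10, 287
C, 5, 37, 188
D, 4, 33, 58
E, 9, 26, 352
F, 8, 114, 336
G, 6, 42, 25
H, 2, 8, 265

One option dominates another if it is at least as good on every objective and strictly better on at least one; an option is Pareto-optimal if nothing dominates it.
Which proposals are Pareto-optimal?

A: not dominated.
B: not dominated.
C: dominated by A (build time 5≤5, daily riders 98≥37, capital cost 60≤188).
D: not dominated.
E: dominated by A (build time 5≤9, daily riders 98≥26, capital cost 60≤352).
F: not dominated (best daily riders).
G: not dominated (best capital cost).
H: not dominated.

A, B, D, F, G, H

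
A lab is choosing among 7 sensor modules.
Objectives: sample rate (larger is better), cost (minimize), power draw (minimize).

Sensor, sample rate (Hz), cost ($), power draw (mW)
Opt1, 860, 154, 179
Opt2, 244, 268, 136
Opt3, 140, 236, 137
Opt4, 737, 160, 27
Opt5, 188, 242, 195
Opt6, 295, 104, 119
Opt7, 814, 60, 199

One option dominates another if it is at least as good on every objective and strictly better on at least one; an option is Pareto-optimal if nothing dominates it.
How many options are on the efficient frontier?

Opt1: not dominated (best sample rate).
Opt2: dominated by Opt4 (sample rate 737≥244, cost 160≤268, power draw 27≤136).
Opt3: dominated by Opt4 (sample rate 737≥140, cost 160≤236, power draw 27≤137).
Opt4: not dominated (best power draw).
Opt5: dominated by Opt1 (sample rate 860≥188, cost 154≤242, power draw 179≤195).
Opt6: not dominated.
Opt7: not dominated (best cost).
Pareto-optimal: Opt1, Opt4, Opt6, Opt7 → 4.

4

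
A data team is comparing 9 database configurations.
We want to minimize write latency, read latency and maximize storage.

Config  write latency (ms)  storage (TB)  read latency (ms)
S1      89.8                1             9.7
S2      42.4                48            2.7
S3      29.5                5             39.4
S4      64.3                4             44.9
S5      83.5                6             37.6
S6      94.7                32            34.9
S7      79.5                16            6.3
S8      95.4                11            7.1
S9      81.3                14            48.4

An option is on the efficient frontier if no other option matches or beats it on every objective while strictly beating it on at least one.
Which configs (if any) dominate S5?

S2: write latency 42.4≤83.5, storage 48≥6, read latency 2.7≤37.6 — dominates S5.
S7: write latency 79.5≤83.5, storage 16≥6, read latency 6.3≤37.6 — dominates S5.
Others (S1, S3, S4, S6, S8, S9) are each worse than S5 on at least one objective.

S2, S7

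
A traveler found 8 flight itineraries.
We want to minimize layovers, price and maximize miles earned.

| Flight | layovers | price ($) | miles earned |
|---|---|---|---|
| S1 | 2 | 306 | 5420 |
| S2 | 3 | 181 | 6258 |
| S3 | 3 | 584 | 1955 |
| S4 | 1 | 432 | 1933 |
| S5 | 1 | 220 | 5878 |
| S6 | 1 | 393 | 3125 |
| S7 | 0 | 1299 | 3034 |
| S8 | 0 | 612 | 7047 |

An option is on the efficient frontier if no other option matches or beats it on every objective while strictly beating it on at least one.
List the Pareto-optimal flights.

S1: dominated by S5 (layovers 1≤2, price 220≤306, miles earned 5878≥5420).
S2: not dominated (best price).
S3: dominated by S1 (layovers 2≤3, price 306≤584, miles earned 5420≥1955).
S4: dominated by S5 (layovers 1≤1, price 220≤432, miles earned 5878≥1933).
S5: not dominated.
S6: dominated by S5 (layovers 1≤1, price 220≤393, miles earned 5878≥3125).
S7: dominated by S8 (layovers 0≤0, price 612≤1299, miles earned 7047≥3034).
S8: not dominated (best miles earned).

S2, S5, S8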